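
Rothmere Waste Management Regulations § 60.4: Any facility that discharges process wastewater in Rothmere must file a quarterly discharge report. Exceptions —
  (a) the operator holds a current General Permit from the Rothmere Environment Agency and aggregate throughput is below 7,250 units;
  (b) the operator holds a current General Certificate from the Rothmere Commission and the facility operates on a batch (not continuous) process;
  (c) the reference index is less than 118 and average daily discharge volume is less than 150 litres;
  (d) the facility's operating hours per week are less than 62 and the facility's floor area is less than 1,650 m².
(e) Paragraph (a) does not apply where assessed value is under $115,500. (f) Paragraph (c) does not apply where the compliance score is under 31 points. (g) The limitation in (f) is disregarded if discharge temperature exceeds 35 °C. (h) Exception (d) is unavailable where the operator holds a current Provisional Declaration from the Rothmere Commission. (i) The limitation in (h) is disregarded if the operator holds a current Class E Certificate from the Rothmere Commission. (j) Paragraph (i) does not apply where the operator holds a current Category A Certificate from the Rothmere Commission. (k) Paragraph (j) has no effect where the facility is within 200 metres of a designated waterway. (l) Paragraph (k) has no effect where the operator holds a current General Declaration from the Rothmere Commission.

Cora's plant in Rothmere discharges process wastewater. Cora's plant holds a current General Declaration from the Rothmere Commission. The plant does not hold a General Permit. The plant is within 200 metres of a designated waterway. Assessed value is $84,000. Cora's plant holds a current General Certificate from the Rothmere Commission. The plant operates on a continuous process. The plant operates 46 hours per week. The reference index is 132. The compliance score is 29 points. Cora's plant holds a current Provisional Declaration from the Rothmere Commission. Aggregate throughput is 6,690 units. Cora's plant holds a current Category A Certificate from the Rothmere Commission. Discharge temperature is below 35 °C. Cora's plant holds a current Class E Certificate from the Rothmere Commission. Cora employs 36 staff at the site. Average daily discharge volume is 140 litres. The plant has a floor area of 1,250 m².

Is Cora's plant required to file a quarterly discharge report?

Yes — Cora's plant must file a quarterly discharge report.

Exception (a) fails — no General Permit is held.
Exception (b) requires that the facility operates on a batch (not continuous) process; but the facility operates on a continuous process, so (b) is unavailable.
Exception (c) requires that the reference index is less than 118; but the reference index is 132, not less than 118, so (c) is unavailable.
Exception (d)'s conditions are all satisfied: the facility's operating hours per week are 46, less than the 62 limit; the facility's floor area is 1,250 m², less than the 1,650 m² limit. However, paragraphs (h)–(l) must be considered: (h) operates against (d): a current Provisional Declaration is held. (i) would limit (h) — a current Class E Certificate is held — but (j) sets (i) aside: (j) is engaged — a current Category A Certificate is held. (k) applies (the plant is within 200 m of a designated waterway), but is set aside by (l): (l) operates — a current General Declaration is held. Exception (d) does not apply.
Every exception is unavailable, so the rule governs.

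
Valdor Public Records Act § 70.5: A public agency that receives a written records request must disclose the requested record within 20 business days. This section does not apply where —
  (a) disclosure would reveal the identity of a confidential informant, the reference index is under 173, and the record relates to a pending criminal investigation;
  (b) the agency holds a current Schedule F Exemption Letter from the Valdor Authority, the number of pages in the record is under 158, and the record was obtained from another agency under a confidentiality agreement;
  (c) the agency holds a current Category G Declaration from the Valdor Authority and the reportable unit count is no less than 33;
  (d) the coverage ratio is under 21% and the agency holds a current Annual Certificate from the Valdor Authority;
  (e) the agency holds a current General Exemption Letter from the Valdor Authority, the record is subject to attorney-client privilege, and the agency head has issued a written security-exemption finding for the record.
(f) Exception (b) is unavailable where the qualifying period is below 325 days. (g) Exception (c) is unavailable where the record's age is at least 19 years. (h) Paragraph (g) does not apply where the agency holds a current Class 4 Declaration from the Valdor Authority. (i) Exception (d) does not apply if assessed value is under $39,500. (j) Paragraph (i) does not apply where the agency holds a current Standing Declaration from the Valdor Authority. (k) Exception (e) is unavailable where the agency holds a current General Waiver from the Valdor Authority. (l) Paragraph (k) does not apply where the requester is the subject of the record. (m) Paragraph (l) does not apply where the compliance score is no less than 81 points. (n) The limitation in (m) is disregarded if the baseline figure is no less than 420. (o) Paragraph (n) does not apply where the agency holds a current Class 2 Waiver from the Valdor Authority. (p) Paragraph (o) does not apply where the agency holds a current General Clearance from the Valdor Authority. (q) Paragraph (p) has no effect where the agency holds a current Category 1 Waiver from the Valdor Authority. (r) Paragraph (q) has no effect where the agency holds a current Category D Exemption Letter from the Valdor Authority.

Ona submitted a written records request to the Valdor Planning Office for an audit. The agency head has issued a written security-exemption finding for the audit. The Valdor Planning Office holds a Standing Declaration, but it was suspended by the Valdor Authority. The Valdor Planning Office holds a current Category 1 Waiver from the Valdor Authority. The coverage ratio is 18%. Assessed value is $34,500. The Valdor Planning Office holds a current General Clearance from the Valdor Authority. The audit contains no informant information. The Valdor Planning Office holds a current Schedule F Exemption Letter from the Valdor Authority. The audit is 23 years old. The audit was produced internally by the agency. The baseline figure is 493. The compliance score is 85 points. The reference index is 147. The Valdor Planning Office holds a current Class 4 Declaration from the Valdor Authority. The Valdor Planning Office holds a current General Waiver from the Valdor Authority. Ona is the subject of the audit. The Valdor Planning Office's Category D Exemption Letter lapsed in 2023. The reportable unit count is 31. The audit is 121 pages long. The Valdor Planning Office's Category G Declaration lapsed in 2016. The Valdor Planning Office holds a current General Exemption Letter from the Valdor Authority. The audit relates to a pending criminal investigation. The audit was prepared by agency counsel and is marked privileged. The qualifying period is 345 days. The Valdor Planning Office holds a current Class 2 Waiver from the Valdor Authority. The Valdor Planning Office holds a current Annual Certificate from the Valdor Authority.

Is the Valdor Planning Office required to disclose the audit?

Yes — the Valdor Planning Office must disclose the audit.

Exception (a) requires that disclosure would reveal the identity of a confidential informant; but the audit contains no informant information, so (a) is unavailable.
Exception (b) requires that the record was obtained from another agency under a confidentiality agreement; but the audit was produced internally, so (b) is unavailable.
Exception (c) fails — the Category G Declaration is not current.
Exception (d) is satisfied on its face — the coverage ratio is 18%, under the 21% limit; a current Annual Certificate is held. But applying paragraphs (i)–(j): (i) operates — assessed value is $34,500, under the $39,500 limit. (j) does not operate here (no current Standing Declaration is held), so (i) stands. Exception (d) does not apply.
Exception (e) is satisfied on its face — a current General Exemption Letter is held; the audit is privileged; a written security-exemption finding has been issued. Turning to paragraphs (k)–(r): (k) is triggered — a current General Waiver is held. (l) operates (Ona is the subject of the audit), but is overridden by (m): (m) operates against (l): the compliance score is 85 points, meeting the 81 points threshold. (n) would limit (m) — the baseline figure is 493, meeting the 420 threshold — but (o) sets (n) aside: (o) operates against (n): a current Class 2 Waiver is held. (p) applies (a current General Clearance is held), but is itself disapplied by (q): (q) is engaged — a current Category 1 Waiver is held. (r) is not engaged (there is no Category D Exemption Letter in force), so (q) stands. So (e) is unavailable.
No exception displaces § 70.5.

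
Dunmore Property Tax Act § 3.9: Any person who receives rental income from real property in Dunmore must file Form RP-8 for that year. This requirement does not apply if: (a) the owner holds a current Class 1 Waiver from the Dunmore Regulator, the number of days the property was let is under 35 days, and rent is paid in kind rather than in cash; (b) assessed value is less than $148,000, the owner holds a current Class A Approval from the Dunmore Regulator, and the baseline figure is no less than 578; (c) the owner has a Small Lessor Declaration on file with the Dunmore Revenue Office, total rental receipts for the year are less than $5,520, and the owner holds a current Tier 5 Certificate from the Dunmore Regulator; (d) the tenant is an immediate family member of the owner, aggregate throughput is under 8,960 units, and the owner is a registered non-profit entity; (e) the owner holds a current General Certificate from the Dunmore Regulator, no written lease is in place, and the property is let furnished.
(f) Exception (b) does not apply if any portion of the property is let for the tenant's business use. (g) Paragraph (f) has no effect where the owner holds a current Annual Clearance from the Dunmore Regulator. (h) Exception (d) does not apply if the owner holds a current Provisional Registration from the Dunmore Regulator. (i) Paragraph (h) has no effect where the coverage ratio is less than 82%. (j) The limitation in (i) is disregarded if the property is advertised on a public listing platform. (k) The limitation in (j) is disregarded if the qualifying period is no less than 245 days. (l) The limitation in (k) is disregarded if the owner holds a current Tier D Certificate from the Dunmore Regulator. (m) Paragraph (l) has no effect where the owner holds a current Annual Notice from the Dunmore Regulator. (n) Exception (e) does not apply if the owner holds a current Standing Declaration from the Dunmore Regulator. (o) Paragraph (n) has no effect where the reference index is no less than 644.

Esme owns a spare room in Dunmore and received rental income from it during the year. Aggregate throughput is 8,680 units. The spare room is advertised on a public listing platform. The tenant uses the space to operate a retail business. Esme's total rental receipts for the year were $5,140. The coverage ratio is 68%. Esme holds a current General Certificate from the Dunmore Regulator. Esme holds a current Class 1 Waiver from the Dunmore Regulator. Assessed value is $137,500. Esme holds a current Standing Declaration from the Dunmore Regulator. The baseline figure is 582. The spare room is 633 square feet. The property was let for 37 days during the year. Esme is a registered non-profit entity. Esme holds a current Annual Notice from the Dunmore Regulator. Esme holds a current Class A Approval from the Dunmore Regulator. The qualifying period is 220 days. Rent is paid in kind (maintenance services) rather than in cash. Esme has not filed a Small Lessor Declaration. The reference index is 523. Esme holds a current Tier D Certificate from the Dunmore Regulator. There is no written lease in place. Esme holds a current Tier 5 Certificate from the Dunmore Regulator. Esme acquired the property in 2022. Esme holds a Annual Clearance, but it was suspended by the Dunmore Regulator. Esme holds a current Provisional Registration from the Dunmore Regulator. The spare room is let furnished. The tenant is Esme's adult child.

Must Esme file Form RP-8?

Exception (a) requires that the number of days the property was let is under 35 days; but the number of days the property was let is 37 days, not under 35 days, so (a) is unavailable.
Exception (b): assessed value is $137,500, less than the $148,000 limit; a current Class A Approval is held; the baseline figure is 582, meeting the 578 threshold — every condition holds. But: (f) operates against (b): the space is let for business use. (g), which would lift (f), is not engaged — there is no Annual Clearance in force. Exception (b) does not apply.
Exception (c) does not apply: no Small Lessor Declaration is on file.
Exception (d): the tenant is an immediate family member; aggregate throughput is 8,680 units, under the 8,960 units limit; Esme is a registered non-profit — every condition holds. Turning to paragraphs (h)–(m): (h) operates — a current Provisional Registration is held. (i) is triggered (the coverage ratio is 68%, less than the 82% limit), but is overridden by (j): (j) operates against (i): the property is publicly advertised. (k) is inapplicable (the qualifying period is 220 days, short of 245 days), so (j) stands. So (d) is unavailable.
Exception (e)'s conditions are all satisfied: a current General Certificate is held; there is no written lease; the property is let furnished. But: (n) is engaged — a current Standing Declaration is held. (o), which would lift (n), is not engaged — the reference index is 523, short of 644. Exception (e) does not apply.
None of the exceptions is available; § 3.9 applies in full.

Yes — Esme must file Form RP-8.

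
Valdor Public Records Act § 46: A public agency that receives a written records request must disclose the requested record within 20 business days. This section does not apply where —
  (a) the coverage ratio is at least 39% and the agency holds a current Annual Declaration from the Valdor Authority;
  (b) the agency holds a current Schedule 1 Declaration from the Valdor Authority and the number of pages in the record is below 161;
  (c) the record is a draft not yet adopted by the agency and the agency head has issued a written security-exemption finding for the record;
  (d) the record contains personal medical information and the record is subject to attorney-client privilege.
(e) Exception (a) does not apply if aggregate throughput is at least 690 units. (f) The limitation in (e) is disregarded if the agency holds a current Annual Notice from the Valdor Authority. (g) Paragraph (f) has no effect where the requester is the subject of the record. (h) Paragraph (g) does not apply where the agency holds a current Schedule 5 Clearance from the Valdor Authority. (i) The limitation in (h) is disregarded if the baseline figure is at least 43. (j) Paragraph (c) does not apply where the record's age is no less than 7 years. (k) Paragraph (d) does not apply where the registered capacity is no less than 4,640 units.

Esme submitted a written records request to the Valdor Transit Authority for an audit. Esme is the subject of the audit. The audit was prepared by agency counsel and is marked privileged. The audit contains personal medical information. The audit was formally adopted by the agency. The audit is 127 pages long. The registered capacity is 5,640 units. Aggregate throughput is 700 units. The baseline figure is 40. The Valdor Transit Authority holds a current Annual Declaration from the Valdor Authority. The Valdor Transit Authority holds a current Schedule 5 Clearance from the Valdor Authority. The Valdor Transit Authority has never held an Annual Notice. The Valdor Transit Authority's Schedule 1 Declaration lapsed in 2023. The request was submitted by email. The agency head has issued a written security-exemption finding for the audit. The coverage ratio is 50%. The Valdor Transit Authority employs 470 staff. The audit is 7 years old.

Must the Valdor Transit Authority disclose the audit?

All of (a)'s requirements are met (the coverage ratio is 50%, meeting the 39% threshold; a current Annual Declaration is held). But: (e) operates against (a): aggregate throughput is 700 units, meeting the 690 units threshold. (f) is not engaged (the Annual Notice is not current), so (e) stands. Exception (a) does not apply.
Exception (b) requires that the agency holds a current Schedule 1 Declaration from the Valdor Authority; but there is no Schedule 1 Declaration in force, so (b) is unavailable.
Exception (c) does not apply: the audit has been formally adopted.
Exception (d) is satisfied on its face — the audit contains personal medical information; the audit is privileged. Turning to paragraph (k): (k) operates — the registered capacity is 5,640 units, meeting the 4,640 units threshold. (d) is therefore removed.
No exception is made out. the Valdor Transit Authority falls within the general rule.

Yes — the Valdor Transit Authority must disclose the audit.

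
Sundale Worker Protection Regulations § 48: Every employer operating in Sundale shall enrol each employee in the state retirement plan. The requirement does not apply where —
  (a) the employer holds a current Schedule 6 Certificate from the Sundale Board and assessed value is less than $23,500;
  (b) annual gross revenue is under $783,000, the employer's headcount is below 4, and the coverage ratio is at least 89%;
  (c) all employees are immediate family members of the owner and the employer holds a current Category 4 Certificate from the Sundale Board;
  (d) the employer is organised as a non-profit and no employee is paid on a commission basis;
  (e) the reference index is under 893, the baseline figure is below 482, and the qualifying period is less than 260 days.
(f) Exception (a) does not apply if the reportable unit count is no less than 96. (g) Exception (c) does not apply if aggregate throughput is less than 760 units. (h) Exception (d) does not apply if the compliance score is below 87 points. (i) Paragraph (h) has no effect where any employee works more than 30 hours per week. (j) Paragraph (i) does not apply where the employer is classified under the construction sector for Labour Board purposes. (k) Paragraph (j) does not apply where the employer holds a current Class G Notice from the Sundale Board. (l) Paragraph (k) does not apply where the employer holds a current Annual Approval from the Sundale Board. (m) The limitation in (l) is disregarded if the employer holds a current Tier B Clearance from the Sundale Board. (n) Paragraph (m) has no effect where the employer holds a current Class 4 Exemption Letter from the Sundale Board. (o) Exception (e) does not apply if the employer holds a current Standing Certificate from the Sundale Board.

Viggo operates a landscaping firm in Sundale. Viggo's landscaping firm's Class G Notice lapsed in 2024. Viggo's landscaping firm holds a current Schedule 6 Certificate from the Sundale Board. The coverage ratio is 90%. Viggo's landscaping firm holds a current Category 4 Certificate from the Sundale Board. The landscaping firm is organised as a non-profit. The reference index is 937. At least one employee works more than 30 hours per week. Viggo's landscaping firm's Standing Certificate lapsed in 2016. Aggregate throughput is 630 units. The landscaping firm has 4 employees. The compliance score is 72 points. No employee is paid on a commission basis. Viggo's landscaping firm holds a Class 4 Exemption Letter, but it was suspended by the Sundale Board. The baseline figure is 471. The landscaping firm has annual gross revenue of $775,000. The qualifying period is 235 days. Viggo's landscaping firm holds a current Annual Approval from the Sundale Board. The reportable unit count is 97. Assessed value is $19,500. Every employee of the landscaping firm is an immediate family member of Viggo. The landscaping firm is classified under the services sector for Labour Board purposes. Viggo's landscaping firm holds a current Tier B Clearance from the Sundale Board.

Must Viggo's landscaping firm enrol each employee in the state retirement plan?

No — exception (d) applies; Viggo's landscaping firm is not required to enrol each employee in the state retirement plan.

Exception (a): a current Schedule 6 Certificate is held; assessed value is $19,500, less than the $23,500 limit — every condition holds. But applying paragraph (f): (f) operates against (a): the reportable unit count is 97, meeting the 96 threshold. (a) is therefore removed.
Exception (b) does not apply: the employer's headcount is 4, not below 4.
Exception (c) is satisfied on its face — every employee is an immediate family member; a current Category 4 Certificate is held. However, paragraph (g) must be considered: (g) operates against (c): aggregate throughput is 630 units, less than the 760 units limit. Exception (c) does not apply.
Exception (d)'s conditions are all satisfied: the employer is a non-profit; no employee is paid on commission. Considering the limiting provisions: (h) would limit (d) — the compliance score is 72 points, below the 87 points limit — but (i) sets (h) aside: (i) operates against (h): at least one employee exceeds 30 hours/week. (j) is not triggered (the landscaping firm is classified under the services sector), so (i) stands. Exception (d) stands.
Exception (e) does not apply: the reference index is 937, not under 893.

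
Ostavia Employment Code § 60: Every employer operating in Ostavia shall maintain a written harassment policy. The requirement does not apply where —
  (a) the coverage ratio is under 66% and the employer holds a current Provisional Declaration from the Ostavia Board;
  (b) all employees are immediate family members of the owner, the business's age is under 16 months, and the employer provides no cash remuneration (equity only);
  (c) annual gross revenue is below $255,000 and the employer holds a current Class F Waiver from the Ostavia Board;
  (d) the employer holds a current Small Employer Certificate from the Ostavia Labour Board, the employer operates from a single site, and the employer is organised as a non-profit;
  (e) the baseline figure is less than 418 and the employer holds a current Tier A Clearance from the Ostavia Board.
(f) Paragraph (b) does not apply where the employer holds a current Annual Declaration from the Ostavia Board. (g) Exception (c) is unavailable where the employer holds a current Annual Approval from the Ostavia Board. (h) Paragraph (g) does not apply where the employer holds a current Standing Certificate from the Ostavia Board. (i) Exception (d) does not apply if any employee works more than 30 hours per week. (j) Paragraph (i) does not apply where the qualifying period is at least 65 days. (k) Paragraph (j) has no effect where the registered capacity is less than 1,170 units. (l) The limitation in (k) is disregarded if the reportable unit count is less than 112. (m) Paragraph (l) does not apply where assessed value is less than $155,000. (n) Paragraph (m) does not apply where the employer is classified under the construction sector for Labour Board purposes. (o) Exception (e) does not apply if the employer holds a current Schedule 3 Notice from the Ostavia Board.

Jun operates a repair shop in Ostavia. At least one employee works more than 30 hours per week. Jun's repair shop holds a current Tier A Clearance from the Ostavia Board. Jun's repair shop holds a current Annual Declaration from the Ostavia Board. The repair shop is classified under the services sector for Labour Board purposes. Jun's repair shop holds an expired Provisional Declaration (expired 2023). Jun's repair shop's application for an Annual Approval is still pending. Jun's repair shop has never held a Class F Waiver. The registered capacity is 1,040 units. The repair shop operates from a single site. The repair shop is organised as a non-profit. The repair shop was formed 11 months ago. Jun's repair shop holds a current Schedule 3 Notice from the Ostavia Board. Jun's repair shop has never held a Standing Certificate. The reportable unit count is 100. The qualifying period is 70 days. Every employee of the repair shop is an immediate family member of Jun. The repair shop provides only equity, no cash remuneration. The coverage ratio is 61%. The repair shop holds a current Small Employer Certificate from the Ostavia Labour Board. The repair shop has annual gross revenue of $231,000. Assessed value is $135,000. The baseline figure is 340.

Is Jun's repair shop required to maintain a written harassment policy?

Exception (a) does not apply: there is no Provisional Declaration in force.
All of (b)'s requirements are met (every employee is an immediate family member; the business's age is 11 months, under the 16 months limit; remuneration is equity-only). But applying paragraph (f): (f) is triggered — a current Annual Declaration is held. So (b) is unavailable.
Exception (c) fails — there is no Class F Waiver in force.
Exception (d) is satisfied on its face — a current Small Employer Certificate is held; the employer operates from a single site; the employer is a non-profit. But applying paragraphs (i)–(n): (i) operates against (d): at least one employee exceeds 30 hours/week. (j) operates (the qualifying period is 70 days, meeting the 65 days threshold), but is overridden by (k): (k) operates — the registered capacity is 1,040 units, less than the 1,170 units limit. (l) is triggered (the reportable unit count is 100, less than the 112 limit), but yields to (m): (m) operates against (l): assessed value is $135,000, less than the $155,000 limit. (n) is not engaged (the repair shop is classified under the services sector), so (m) stands. Exception (d) does not apply.
Exception (e) is satisfied on its face — the baseline figure is 340, less than the 418 limit; a current Tier A Clearance is held. Turning to paragraph (o): (o) applies — a current Schedule 3 Notice is held. Exception (e) does not apply.
No exception displaces § 60.

Yes — Jun's repair shop must maintain a written harassment policy.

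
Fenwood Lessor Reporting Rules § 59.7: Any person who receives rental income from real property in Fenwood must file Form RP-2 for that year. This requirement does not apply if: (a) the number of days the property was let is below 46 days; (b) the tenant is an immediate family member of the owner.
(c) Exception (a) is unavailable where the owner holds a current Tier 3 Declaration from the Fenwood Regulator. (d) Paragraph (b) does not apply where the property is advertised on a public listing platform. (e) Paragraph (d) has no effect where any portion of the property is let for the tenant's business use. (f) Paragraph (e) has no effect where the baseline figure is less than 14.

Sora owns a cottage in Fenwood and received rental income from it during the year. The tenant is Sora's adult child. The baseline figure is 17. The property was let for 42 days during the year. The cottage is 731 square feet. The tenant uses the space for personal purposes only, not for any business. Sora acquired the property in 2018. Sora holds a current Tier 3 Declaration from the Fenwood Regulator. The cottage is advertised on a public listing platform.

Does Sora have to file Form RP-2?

Exception (a) is satisfied on its face — the number of days the property was let is 42 days, below the 46 days limit. However, paragraph (c) must be considered: (c) applies — a current Tier 3 Declaration is held. So (a) is unavailable.
Exception (b)'s conditions are all satisfied: the tenant is an immediate family member. But: (d) operates — the property is publicly advertised. (e) does not operate here (the space is used for personal purposes only), so (d) stands. (b) is therefore removed.
No exception displaces § 59.7.

Yes — Sora must file Form RP-2.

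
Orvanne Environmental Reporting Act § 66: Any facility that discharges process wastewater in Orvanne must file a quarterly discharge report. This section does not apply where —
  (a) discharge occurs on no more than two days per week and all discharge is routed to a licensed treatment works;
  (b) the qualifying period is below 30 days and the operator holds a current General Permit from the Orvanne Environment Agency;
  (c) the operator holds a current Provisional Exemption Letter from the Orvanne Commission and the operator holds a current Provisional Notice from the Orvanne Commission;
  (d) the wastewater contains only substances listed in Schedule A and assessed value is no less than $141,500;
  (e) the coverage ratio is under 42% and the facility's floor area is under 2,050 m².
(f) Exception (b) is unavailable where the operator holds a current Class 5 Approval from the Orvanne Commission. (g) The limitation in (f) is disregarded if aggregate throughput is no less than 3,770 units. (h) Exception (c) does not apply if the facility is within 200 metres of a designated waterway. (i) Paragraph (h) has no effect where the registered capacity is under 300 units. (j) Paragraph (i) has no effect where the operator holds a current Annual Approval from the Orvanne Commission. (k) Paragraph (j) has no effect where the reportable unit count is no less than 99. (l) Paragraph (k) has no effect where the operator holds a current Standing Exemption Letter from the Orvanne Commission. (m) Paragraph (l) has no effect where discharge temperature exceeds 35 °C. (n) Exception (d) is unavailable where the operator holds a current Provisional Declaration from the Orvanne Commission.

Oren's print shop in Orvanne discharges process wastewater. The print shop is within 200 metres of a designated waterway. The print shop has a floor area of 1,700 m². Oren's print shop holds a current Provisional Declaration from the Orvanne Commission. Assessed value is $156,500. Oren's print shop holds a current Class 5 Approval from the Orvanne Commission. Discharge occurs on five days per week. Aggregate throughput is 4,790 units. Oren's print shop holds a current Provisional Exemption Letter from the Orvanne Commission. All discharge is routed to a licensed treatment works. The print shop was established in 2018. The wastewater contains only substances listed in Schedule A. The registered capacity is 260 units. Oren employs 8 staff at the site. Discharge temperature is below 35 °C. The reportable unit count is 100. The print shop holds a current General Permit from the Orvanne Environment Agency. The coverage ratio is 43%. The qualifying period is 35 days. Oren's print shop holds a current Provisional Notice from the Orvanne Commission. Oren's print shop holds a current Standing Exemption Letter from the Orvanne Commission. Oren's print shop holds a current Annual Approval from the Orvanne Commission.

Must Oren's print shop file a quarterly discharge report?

Exception (a) does not apply: discharge occurs on five days per week.
Exception (b) requires that the qualifying period is below 30 days; but the qualifying period is 35 days, not below 30 days, so (b) is unavailable.
All of (c)'s requirements are met (a current Provisional Exemption Letter is held; a current Provisional Notice is held). But: (h) applies — the print shop is within 200 m of a designated waterway. (i) operates (the registered capacity is 260 units, under the 300 units limit), but yields to (j): (j) applies — a current Annual Approval is held. (k) would limit (j) — the reportable unit count is 100, meeting the 99 threshold — but (l) sets (k) aside: (l) operates against (k): a current Standing Exemption Letter is held. (m) does not operate here (discharge temperature is below 35 °C), so (l) stands. (c) is therefore removed.
Exception (d) is satisfied on its face — the wastewater is Schedule-A-only; assessed value is $156,500, meeting the $141,500 threshold. But: (n) operates against (d): a current Provisional Declaration is held. (d) is therefore removed.
Exception (e) fails — the coverage ratio is 43%, not under 42%.
Every exception is unavailable, so the rule governs.

Yes — Oren's print shop must file a quarterly discharge report.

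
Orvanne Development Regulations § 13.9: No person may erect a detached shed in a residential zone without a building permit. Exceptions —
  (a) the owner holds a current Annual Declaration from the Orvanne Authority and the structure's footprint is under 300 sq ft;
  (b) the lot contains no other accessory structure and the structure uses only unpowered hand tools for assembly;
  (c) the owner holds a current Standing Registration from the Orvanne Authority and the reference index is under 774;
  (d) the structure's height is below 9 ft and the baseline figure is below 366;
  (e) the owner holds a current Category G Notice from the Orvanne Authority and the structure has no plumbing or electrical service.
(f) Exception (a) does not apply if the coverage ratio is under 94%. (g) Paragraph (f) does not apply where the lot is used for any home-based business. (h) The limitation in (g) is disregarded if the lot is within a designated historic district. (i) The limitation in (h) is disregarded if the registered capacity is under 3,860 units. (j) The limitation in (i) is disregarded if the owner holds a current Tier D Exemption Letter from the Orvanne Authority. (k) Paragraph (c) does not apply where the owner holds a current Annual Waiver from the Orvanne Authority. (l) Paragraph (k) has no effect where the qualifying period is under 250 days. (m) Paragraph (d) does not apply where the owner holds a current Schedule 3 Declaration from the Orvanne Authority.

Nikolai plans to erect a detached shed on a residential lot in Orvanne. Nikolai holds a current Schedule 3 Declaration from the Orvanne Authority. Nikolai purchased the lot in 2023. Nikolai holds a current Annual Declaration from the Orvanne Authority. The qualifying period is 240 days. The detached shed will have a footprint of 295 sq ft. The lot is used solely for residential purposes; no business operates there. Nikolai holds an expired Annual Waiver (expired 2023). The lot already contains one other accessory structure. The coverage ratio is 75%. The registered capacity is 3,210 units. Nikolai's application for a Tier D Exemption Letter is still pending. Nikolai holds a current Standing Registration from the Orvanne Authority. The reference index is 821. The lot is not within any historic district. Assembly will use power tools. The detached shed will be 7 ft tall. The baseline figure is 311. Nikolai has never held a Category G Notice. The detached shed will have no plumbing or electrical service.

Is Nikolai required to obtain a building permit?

Yes — Nikolai must obtain a building permit.

Exception (a): a current Annual Declaration is held; the structure's footprint is 295 sq ft, under the 300 sq ft limit — every condition holds. But: (f) operates against (a): the coverage ratio is 75%, under the 94% limit. (g), which would lift (f), does not operate here — the lot is solely residential. Exception (a) does not apply.
Exception (b) fails — the lot already has another accessory structure.
Exception (c) requires that the reference index is under 774; but the reference index is 821, not under 774, so (c) is unavailable.
Exception (d): the structure's height is 7 ft, below the 9 ft limit; the baseline figure is 311, below the 366 limit — every condition holds. But: (m) applies — a current Schedule 3 Declaration is held. So (d) is unavailable.
Exception (e) does not apply: no current Category G Notice is held.
No exception is made out. Nikolai falls within the general rule.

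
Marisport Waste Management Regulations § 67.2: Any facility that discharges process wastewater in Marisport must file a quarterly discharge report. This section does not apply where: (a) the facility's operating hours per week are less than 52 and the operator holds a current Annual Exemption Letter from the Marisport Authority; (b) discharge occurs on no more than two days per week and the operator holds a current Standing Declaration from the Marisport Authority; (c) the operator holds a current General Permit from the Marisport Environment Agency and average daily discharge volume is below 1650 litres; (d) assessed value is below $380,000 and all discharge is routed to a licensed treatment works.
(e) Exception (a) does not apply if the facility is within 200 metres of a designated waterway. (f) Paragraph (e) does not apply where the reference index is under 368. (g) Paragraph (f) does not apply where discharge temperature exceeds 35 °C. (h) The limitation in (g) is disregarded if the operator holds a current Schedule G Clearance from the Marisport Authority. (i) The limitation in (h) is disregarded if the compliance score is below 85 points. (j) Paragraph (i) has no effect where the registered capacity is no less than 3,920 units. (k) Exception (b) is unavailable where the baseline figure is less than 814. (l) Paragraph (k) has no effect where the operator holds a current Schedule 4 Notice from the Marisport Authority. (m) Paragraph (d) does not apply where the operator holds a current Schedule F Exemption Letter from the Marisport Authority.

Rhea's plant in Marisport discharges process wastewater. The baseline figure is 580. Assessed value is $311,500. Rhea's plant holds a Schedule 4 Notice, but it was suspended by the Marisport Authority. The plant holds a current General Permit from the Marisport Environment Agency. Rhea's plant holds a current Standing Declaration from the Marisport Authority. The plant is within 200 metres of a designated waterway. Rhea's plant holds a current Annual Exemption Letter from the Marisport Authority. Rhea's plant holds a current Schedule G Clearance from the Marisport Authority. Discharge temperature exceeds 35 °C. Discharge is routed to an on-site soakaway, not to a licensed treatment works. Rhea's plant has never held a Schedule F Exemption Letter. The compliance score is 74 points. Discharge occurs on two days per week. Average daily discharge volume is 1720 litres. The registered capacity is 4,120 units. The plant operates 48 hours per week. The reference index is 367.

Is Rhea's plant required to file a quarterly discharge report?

No — exception (a) applies; Rhea's plant is not required to file a quarterly discharge report.

All of (a)'s requirements are met (the facility's operating hours per week are 48, less than the 52 limit; a current Annual Exemption Letter is held). Applying paragraphs (e)–(j): (e) is engaged (the plant is within 200 m of a designated waterway), but yields to (f): (f) operates against (e): the reference index is 367, under the 368 limit. (g) would limit (f) — discharge temperature exceeds 35 °C — but (h) sets (g) aside: (h) operates against (g): a current Schedule G Clearance is held. (i) would limit (h) — the compliance score is 74 points, below the 85 points limit — but (j) sets (i) aside: (j) applies — the registered capacity is 4,120 units, meeting the 3,920 units threshold. Exception (a) stands.
Exception (b)'s conditions are all satisfied: discharge occurs on no more than two days per week; a current Standing Declaration is held. However, paragraphs (k)–(l) must be considered: (k) is triggered — the baseline figure is 580, less than the 814 limit. (l) does not operate here (no current Schedule 4 Notice is held), so (k) stands. (b) is therefore removed.
Exception (c) does not apply: average daily discharge volume is 1720 litres, not below 1650 litres.
Exception (d) does not apply: discharge is not routed to a licensed treatment works.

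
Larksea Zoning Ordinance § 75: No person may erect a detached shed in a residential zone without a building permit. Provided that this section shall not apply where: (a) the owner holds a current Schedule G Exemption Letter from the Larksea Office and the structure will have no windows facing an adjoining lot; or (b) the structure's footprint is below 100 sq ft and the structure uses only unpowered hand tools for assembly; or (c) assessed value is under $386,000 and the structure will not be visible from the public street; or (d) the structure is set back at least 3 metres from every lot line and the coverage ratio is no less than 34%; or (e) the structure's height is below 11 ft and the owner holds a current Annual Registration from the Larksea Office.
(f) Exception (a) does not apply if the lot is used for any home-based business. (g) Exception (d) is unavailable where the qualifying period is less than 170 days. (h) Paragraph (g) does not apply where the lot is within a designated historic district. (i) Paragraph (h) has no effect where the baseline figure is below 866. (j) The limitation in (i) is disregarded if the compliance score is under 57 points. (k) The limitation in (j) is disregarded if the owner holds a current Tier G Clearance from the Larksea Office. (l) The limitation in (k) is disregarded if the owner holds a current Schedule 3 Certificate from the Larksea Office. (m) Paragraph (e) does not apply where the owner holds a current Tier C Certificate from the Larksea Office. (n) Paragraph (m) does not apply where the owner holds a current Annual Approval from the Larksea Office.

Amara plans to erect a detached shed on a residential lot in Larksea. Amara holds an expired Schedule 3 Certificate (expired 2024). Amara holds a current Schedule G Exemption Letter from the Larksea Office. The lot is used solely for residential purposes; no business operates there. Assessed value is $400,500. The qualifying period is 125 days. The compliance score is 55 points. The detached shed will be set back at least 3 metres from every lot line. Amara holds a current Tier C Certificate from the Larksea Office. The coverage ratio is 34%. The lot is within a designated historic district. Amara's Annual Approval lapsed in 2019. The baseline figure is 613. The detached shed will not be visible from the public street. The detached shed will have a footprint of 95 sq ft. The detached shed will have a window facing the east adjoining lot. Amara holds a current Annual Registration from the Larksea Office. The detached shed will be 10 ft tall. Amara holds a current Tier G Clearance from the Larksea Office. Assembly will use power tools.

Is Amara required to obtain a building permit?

Exception (a) does not apply: a window faces an adjoining lot.
Exception (b) requires that the structure uses only unpowered hand tools for assembly; but assembly uses power tools, so (b) is unavailable.
Exception (c) requires that assessed value is under $386,000; but assessed value is $400,500, not under $386,000, so (c) is unavailable.
Exception (d): the setback is at least 3 m on every side; the coverage ratio is 34%, meeting the 34% threshold — every condition holds. But applying paragraphs (g)–(l): (g) operates against (d): the qualifying period is 125 days, less than the 170 days limit. (h) applies (the lot is in a historic district), but is displaced by (i): (i) operates against (h): the baseline figure is 613, below the 866 limit. (j) applies (the compliance score is 55 points, under the 57 points limit), but is set aside by (k): (k) operates against (j): a current Tier G Clearance is held. (l) does not operate here (the Schedule 3 Certificate is not current), so (k) stands. Exception (d) does not apply.
Exception (e): the structure's height is 10 ft, below the 11 ft limit; a current Annual Registration is held — every condition holds. But applying paragraphs (m)–(n): (m) applies — a current Tier C Certificate is held. (n), which would lift (m), is not triggered — no current Annual Approval is held. (e) is therefore removed.
No exception displaces § 75.

Yes — Amara must obtain a building permit.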